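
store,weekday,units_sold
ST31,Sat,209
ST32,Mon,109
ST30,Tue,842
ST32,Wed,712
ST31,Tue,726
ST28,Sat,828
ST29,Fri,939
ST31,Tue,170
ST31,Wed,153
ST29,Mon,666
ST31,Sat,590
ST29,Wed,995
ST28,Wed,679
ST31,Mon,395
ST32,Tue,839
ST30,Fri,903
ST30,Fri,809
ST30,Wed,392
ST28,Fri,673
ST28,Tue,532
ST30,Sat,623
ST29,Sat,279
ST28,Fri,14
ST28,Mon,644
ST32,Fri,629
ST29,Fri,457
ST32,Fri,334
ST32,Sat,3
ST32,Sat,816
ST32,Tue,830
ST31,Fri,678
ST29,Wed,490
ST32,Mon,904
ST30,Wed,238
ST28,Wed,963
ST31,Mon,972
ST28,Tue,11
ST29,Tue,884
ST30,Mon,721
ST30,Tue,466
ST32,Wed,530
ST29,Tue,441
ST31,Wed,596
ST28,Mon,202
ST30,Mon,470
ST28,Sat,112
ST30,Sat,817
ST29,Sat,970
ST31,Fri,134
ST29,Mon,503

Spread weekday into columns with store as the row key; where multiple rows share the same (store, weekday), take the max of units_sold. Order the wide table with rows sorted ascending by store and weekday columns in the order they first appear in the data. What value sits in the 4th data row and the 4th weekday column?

596

With rows sorted ascending by store, row 4 is store=ST31. weekday columns in first-appearance order: Sat, Mon, Tue, Wed, Fri; column 4 is Wed.
Long rows with store=ST31, weekday=Wed: max(153, 596) = 596.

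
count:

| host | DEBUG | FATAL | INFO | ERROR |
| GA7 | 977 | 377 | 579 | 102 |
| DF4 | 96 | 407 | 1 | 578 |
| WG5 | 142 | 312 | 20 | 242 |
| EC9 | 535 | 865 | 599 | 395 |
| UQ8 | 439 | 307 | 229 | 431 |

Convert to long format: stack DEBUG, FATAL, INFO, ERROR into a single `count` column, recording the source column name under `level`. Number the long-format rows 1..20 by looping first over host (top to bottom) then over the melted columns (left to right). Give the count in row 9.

20 rows total (5 × 4). Row 9: index ⌊(9-1)/4⌋ = 2 into host → WG5; (9-1) mod 4 = 0 into the melted columns → DEBUG.
So row 9 is (WG5, DEBUG, 142); count = 142.

142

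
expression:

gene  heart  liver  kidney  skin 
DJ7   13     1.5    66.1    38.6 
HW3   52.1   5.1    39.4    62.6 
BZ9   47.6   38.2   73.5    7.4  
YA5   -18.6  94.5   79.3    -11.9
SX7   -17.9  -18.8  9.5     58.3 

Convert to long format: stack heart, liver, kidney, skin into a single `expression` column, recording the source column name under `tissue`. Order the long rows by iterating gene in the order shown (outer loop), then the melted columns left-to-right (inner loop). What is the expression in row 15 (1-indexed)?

20 rows total (5 × 4). Row 15: index ⌊(15-1)/4⌋ = 3 into gene → YA5; (15-1) mod 4 = 2 into the melted columns → kidney.
So row 15 is (YA5, kidney, 79.3); expression = 79.3.

79.3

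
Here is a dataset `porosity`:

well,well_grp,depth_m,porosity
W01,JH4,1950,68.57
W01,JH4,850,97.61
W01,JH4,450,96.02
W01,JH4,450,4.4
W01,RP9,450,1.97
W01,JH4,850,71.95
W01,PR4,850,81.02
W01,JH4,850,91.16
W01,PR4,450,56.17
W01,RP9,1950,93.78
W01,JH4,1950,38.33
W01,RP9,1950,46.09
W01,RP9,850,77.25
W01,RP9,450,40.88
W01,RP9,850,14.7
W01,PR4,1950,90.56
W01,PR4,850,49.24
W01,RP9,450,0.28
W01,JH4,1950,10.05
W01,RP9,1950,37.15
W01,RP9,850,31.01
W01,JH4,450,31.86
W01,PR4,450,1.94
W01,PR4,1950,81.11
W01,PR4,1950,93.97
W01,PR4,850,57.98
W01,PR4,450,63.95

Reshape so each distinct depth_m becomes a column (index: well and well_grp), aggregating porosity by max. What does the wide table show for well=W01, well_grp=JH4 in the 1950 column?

Rows with well=W01, well_grp=JH4 and depth_m=1950: porosity values are 68.57, 38.33, 10.05.
max(68.57, 38.33, 10.05) = 68.57.

68.57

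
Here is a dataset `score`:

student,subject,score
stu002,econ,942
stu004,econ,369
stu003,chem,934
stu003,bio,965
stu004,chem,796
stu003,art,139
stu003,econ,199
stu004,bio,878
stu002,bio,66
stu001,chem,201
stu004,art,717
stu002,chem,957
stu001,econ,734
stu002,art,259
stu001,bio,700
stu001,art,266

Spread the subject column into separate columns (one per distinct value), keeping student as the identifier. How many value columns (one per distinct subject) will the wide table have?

4

4 distinct subject values: bio, art, econ, chem.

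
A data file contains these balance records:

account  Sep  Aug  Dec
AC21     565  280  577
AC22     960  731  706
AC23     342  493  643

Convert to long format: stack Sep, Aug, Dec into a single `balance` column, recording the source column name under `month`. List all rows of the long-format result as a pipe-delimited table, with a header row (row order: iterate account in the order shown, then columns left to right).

Each (account, column) pair becomes one row: 3 × 3 = 9 rows.
For example, (AC21, Sep) → balance=565.

| account | month | balance |
| AC21 | Sep | 565 |
| AC21 | Aug | 280 |
| AC21 | Dec | 577 |
| AC22 | Sep | 960 |
| AC22 | Aug | 731 |
| AC22 | Dec | 706 |
| AC23 | Sep | 342 |
| AC23 | Aug | 493 |
| AC23 | Dec | 643 |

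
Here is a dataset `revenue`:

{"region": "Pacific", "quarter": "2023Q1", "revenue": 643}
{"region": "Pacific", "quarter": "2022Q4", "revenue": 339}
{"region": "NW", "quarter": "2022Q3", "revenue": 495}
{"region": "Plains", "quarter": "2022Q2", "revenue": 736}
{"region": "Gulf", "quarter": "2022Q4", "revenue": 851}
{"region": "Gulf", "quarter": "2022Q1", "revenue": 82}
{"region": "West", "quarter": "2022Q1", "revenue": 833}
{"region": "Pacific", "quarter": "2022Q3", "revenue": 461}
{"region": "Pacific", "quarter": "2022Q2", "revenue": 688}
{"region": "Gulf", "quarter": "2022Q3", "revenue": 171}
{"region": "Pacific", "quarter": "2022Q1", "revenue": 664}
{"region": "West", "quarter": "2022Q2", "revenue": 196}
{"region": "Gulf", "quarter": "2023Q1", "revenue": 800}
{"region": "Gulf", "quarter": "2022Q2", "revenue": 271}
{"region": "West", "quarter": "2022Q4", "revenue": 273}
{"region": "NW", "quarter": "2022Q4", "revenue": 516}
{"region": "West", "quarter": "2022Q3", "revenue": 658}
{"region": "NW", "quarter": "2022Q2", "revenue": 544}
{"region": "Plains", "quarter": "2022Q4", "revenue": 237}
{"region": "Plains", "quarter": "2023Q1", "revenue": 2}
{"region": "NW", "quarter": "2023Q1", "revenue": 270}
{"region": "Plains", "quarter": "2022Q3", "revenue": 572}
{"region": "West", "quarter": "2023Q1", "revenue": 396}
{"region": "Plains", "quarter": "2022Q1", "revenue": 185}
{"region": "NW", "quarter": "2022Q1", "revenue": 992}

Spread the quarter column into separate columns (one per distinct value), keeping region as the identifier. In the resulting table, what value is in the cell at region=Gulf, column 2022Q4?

851

Wide layout: rows indexed by region, columns are the 5 distinct quarter values (2023Q1, 2022Q4, 2022Q3, 2022Q2, 2022Q1).
Cell (region=Gulf, quarter=2022Q4) draws from the long row where region=Gulf and quarter=2022Q4, which has revenue=851.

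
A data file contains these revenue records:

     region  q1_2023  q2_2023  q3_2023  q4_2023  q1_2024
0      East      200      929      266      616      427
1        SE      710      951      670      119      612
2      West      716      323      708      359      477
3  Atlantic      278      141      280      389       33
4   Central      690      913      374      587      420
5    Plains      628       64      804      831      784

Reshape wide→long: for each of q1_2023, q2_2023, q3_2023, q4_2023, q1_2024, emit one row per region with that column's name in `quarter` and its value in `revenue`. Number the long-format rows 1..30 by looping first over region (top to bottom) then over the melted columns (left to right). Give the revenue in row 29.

831

30 rows total (6 × 5). Row 29: index ⌊(29-1)/5⌋ = 5 into region → Plains; (29-1) mod 5 = 3 into the melted columns → q4_2023.
So row 29 is (Plains, q4_2023, 831); revenue = 831.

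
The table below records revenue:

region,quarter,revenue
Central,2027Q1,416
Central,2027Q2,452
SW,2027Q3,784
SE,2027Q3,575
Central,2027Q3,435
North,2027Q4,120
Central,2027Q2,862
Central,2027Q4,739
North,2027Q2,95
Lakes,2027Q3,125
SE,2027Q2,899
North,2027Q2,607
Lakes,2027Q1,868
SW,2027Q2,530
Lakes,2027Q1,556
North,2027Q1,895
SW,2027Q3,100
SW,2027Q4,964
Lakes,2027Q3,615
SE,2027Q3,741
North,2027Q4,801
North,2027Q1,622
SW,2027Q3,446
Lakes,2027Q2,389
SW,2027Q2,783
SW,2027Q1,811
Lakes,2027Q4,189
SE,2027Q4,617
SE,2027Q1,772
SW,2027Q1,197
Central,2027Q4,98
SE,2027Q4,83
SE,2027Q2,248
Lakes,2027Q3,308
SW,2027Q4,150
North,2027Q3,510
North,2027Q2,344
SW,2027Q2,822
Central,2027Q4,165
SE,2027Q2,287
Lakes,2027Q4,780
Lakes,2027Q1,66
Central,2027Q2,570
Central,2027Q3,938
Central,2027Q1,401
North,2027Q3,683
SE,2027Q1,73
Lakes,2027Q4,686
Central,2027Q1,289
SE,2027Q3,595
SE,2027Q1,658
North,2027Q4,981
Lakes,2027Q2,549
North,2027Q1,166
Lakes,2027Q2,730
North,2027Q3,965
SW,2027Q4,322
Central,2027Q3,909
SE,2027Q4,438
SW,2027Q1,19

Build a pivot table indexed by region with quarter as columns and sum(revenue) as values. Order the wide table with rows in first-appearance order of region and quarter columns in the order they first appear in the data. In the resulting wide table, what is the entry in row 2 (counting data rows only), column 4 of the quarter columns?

With rows in first-appearance order of region, row 2 is region=SW. quarter columns in first-appearance order: 2027Q1, 2027Q2, 2027Q3, 2027Q4; column 4 is 2027Q4.
Long rows with region=SW, quarter=2027Q4: 964 + 150 + 322 = 1436.

1436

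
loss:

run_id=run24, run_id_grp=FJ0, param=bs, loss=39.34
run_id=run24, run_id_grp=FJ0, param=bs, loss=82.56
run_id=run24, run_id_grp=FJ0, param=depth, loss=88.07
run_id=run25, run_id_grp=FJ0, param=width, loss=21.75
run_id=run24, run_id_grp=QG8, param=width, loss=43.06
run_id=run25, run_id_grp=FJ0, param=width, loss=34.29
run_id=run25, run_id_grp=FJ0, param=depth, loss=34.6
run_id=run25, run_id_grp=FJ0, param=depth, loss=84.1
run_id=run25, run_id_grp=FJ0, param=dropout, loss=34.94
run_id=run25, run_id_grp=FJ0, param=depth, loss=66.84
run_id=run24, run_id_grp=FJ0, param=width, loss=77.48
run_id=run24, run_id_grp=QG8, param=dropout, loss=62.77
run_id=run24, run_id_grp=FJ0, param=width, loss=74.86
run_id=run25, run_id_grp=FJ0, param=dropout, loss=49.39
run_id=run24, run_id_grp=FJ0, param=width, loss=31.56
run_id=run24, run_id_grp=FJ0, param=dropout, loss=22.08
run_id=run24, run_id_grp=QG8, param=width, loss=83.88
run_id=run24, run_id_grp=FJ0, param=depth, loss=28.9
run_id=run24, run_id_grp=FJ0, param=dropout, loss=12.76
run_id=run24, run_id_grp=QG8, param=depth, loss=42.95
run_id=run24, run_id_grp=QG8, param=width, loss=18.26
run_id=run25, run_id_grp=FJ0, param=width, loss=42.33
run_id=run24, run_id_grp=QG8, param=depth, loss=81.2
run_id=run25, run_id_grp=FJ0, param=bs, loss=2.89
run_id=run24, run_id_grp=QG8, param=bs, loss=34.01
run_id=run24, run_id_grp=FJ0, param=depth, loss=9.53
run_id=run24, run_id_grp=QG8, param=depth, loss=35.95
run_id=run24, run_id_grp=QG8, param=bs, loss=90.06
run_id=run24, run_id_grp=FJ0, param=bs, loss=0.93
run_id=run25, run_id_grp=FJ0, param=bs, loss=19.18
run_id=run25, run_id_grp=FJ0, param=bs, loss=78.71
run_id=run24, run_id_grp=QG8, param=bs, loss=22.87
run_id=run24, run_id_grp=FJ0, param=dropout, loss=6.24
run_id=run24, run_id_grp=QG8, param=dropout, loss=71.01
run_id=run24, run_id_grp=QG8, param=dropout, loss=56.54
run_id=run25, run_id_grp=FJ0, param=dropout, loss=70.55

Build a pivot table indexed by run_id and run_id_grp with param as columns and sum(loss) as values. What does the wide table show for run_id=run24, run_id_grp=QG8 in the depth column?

Rows with run_id=run24, run_id_grp=QG8 and param=depth: loss values are 42.95, 81.2, 35.95.
42.95 + 81.2 + 35.95 = 160.10.

160.10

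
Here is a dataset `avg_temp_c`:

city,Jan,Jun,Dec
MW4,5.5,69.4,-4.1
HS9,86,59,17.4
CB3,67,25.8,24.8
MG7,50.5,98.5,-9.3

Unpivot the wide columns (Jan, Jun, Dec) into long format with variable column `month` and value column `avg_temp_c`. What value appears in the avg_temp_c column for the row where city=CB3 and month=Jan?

Unpivoting turns each (city, wide-column) pair into one long row.
The wide cell at row CB3, column Jan holds 67, so the long row (CB3, Jan) has avg_temp_c=67.

67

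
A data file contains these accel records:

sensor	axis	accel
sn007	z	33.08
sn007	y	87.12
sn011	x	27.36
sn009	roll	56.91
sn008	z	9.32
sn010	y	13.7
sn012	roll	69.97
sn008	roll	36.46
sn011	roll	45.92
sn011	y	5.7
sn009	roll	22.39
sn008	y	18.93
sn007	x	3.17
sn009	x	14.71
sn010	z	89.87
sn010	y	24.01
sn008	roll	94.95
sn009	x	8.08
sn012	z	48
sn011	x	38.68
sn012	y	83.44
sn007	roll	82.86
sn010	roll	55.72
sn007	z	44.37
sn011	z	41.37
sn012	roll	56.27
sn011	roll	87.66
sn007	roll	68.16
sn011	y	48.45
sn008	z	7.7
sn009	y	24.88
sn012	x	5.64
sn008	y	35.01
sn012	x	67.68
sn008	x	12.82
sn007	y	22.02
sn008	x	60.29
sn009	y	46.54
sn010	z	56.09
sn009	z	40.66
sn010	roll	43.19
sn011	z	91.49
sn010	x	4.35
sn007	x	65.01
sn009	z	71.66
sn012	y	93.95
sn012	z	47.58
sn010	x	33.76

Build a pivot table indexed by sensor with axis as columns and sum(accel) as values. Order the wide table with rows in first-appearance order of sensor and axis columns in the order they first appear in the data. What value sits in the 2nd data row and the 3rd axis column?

With rows in first-appearance order of sensor, row 2 is sensor=sn011. axis columns in first-appearance order: z, y, x, roll; column 3 is x.
Long rows with sensor=sn011, axis=x: 27.36 + 38.68 = 66.04.

66.04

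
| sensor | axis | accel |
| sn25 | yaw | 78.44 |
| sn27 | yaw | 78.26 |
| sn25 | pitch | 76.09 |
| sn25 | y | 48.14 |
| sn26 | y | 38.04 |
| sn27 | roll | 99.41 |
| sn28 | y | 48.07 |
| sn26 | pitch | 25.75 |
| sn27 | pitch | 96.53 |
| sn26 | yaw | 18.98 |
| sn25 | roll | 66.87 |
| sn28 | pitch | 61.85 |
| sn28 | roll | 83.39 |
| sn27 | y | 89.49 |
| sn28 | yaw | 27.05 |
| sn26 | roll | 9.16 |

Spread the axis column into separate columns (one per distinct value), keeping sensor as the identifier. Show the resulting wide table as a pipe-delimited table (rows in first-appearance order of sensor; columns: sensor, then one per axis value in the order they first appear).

Columns: sensor plus the 4 distinct axis values (yaw, pitch, y, roll).
For example, row sn25 column yaw takes accel=78.44 from the long row (sn25, yaw).

| sensor | yaw | pitch | y | roll |
| sn25 | 78.44 | 76.09 | 48.14 | 66.87 |
| sn27 | 78.26 | 96.53 | 89.49 | 99.41 |
| sn26 | 18.98 | 25.75 | 38.04 | 9.16 |
| sn28 | 27.05 | 61.85 | 48.07 | 83.39 |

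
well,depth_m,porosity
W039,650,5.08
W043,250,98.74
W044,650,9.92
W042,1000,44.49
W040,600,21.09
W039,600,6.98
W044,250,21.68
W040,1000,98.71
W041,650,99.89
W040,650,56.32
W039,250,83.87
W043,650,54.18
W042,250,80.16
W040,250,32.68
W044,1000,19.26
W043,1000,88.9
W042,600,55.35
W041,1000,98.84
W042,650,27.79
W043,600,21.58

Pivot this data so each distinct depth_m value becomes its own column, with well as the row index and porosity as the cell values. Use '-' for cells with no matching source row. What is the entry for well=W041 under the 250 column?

No long-format row has well=W041 and depth_m=250, so the cell is -.

-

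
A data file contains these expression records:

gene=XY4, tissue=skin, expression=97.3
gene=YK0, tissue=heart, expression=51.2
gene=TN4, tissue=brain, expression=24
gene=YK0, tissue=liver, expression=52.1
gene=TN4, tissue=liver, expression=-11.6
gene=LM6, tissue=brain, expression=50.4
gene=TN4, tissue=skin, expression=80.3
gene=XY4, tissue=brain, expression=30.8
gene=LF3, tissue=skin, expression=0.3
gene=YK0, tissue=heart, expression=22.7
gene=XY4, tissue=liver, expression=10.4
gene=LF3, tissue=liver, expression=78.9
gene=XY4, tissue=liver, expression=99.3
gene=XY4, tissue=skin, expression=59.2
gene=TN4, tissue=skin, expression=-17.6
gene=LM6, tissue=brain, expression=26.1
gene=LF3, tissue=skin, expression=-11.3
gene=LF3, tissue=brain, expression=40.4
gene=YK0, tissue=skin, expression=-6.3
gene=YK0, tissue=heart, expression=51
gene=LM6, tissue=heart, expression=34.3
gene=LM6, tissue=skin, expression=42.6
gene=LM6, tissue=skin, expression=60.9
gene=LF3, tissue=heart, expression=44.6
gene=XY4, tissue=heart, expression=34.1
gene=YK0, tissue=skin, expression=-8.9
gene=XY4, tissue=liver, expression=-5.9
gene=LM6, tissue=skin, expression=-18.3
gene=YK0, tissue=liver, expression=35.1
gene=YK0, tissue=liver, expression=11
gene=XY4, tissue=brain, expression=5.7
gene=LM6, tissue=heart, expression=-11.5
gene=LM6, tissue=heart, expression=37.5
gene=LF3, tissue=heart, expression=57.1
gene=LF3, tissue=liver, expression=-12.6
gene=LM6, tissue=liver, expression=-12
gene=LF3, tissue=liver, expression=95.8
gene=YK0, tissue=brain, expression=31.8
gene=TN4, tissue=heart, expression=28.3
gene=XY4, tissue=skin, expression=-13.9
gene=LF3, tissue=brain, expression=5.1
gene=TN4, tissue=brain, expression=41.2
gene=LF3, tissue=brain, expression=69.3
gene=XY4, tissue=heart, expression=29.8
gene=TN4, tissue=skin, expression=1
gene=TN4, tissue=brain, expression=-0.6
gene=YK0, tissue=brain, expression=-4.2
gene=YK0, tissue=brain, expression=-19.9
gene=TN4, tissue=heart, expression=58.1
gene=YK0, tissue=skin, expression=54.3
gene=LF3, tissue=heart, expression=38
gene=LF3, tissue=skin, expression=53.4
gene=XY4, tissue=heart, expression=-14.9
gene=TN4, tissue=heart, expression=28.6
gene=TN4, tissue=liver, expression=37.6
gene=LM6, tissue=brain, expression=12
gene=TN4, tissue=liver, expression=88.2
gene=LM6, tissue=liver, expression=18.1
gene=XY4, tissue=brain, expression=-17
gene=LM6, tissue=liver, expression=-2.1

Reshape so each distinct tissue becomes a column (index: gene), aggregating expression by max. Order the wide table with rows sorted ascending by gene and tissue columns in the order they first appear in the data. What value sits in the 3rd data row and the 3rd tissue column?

41.2

With rows sorted ascending by gene, row 3 is gene=TN4. tissue columns in first-appearance order: skin, heart, brain, liver; column 3 is brain.
Long rows with gene=TN4, tissue=brain: max(24, 41.2, -0.6) = 41.2.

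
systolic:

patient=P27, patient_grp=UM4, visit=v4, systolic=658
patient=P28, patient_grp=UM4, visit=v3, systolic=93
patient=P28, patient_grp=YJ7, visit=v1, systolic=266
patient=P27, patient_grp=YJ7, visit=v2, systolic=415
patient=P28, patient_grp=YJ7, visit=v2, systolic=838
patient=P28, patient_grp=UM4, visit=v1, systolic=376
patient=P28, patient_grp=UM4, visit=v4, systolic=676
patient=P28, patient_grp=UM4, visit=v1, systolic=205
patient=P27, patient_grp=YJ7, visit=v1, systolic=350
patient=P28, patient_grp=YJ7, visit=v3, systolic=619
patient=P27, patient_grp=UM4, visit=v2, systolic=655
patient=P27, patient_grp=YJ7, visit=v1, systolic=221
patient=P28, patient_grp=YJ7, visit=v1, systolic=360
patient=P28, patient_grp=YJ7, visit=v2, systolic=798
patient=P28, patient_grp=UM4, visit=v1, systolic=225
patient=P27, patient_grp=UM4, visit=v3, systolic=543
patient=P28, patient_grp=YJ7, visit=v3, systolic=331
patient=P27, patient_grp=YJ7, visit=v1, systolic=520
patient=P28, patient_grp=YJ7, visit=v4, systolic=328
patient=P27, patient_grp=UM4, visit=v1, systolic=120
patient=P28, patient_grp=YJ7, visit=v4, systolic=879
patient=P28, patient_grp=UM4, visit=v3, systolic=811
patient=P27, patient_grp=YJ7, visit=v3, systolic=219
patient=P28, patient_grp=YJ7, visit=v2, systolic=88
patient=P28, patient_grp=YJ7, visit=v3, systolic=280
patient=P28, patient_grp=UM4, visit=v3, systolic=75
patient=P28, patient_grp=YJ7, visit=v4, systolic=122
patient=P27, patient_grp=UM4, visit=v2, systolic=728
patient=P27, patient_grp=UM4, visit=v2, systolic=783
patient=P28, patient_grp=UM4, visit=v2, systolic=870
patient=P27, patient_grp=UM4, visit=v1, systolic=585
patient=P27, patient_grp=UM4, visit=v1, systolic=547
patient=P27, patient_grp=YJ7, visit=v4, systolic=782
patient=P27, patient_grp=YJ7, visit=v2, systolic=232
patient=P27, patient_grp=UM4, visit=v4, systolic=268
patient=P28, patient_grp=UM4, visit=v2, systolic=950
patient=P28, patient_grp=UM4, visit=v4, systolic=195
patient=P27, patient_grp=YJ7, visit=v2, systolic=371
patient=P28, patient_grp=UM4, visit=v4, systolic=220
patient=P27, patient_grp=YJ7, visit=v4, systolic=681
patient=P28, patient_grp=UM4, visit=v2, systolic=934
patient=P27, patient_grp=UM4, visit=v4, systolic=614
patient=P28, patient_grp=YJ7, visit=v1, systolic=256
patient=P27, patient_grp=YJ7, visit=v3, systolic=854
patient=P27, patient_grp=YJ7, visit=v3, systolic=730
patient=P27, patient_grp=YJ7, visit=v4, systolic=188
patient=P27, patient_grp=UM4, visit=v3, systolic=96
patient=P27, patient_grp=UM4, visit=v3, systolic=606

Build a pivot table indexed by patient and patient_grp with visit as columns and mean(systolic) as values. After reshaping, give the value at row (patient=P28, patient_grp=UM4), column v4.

Rows with patient=P28, patient_grp=UM4 and visit=v4: systolic values are 676, 195, 220.
(676 + 195 + 220) / 3 = 363.67.

363.67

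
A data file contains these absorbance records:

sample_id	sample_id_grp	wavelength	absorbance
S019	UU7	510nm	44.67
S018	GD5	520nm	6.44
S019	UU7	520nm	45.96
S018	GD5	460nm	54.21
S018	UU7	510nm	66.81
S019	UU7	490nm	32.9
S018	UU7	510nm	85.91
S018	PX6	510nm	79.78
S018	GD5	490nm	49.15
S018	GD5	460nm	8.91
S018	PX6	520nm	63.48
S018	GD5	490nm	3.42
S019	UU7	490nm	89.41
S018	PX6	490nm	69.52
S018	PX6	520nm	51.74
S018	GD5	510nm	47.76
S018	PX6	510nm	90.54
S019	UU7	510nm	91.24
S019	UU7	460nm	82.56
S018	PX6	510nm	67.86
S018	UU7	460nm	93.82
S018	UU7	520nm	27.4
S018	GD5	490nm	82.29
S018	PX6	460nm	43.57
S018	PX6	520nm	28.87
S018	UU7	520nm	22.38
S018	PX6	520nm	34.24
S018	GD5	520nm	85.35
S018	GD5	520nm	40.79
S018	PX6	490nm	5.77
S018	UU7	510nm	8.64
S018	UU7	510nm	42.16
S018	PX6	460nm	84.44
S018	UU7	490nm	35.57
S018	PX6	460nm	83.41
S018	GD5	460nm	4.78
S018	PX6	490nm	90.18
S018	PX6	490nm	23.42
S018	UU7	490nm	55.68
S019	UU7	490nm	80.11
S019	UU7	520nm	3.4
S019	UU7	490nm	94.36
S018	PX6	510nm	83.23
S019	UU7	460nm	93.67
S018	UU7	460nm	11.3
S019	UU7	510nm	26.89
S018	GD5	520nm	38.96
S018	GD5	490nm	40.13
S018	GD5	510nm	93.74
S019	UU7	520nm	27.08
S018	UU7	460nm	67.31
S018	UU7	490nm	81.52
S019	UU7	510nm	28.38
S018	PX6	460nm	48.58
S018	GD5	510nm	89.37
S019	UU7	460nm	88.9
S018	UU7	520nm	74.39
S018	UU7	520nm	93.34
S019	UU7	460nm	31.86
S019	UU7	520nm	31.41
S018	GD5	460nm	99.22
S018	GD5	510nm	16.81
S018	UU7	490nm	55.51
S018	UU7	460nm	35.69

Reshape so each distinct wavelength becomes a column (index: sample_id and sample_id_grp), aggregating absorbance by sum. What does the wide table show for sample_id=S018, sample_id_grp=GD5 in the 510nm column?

Rows with sample_id=S018, sample_id_grp=GD5 and wavelength=510nm: absorbance values are 47.76, 93.74, 89.37, 16.81.
47.76 + 93.74 + 89.37 + 16.81 = 247.68.

247.68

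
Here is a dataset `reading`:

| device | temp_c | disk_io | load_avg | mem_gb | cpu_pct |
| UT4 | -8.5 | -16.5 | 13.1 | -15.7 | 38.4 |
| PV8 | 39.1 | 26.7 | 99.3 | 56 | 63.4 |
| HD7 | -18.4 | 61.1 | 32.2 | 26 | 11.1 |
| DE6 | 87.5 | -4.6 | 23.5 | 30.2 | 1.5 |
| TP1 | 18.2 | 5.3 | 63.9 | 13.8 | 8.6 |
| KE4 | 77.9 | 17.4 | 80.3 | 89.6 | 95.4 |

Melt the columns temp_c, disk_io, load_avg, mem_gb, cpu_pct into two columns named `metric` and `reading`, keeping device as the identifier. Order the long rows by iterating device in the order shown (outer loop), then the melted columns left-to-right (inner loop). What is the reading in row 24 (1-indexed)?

13.8

30 rows total (6 × 5). Row 24: index ⌊(24-1)/5⌋ = 4 into device → TP1; (24-1) mod 5 = 3 into the melted columns → mem_gb.
So row 24 is (TP1, mem_gb, 13.8); reading = 13.8.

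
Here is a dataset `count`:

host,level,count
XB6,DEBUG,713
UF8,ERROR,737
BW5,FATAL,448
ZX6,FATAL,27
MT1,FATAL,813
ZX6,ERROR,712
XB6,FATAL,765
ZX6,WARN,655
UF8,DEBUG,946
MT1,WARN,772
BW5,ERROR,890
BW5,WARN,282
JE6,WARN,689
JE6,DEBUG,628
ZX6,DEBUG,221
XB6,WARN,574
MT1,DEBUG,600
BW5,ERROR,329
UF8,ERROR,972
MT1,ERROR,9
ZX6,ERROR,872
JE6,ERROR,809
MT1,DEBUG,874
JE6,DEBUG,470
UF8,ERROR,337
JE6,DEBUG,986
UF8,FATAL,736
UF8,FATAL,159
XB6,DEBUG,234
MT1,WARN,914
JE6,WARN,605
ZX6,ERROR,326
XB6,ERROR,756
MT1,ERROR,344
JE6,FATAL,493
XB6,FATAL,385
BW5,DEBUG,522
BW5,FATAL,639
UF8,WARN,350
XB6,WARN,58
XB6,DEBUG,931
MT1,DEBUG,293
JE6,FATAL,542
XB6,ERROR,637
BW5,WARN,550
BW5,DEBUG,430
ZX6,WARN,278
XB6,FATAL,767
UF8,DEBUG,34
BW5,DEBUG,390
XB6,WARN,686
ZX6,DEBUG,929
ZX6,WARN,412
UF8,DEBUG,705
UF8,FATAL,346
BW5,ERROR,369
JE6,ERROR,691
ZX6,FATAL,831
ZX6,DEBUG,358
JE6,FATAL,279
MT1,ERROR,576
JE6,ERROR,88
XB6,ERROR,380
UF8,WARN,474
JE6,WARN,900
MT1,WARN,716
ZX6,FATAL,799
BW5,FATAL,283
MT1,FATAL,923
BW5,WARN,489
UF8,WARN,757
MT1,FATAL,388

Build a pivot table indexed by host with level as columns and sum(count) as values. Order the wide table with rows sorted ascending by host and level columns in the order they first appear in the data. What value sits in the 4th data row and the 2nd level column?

With rows sorted ascending by host, row 4 is host=UF8. level columns in first-appearance order: DEBUG, ERROR, FATAL, WARN; column 2 is ERROR.
Long rows with host=UF8, level=ERROR: 737 + 972 + 337 = 2046.

2046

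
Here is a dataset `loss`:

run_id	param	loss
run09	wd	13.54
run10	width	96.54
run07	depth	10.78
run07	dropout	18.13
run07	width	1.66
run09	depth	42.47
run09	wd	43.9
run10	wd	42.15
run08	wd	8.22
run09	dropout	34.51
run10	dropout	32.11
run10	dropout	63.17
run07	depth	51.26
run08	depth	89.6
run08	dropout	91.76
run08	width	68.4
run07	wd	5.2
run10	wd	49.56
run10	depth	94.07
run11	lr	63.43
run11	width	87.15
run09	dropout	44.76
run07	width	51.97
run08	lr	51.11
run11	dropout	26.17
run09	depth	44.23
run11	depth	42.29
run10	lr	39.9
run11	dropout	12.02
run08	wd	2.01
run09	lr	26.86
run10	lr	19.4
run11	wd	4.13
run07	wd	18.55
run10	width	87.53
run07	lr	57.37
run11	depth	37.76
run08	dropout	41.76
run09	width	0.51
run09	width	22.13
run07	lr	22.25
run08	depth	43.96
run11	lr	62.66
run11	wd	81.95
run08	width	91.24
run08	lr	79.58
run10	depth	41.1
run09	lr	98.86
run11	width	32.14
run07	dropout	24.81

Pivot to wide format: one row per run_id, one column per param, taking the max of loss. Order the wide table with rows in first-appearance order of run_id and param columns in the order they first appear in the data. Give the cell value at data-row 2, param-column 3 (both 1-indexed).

With rows in first-appearance order of run_id, row 2 is run_id=run10. param columns in first-appearance order: wd, width, depth, dropout, lr; column 3 is depth.
Long rows with run_id=run10, param=depth: max(94.07, 41.1) = 94.07.

94.07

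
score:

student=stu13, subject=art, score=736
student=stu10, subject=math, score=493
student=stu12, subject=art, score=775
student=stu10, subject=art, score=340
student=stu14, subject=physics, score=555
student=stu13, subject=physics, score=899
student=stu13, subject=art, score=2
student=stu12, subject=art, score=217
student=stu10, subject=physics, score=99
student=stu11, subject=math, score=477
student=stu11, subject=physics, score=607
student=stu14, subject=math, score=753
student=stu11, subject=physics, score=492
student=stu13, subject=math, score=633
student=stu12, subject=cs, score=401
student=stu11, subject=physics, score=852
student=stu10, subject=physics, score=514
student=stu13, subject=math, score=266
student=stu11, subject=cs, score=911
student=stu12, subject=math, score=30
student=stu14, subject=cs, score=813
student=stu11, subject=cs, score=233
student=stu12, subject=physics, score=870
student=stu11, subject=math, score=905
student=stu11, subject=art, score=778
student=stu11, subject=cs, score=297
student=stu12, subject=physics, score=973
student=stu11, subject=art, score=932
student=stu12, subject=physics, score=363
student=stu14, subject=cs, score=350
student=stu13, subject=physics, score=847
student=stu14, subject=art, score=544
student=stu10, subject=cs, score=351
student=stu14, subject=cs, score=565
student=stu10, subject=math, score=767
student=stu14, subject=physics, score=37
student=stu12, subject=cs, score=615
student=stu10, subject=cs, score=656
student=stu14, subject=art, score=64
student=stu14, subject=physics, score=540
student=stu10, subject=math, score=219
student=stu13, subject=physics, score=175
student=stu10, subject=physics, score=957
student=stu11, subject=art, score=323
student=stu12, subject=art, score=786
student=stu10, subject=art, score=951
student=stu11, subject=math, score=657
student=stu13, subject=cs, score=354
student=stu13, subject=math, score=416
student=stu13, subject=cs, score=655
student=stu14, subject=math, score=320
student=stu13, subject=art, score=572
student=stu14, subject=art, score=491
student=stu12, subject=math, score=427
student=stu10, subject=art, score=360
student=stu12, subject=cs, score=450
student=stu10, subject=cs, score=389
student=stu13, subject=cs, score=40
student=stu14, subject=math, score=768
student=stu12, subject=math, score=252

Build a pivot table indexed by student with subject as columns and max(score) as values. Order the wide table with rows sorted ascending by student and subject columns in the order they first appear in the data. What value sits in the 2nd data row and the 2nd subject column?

With rows sorted ascending by student, row 2 is student=stu11. subject columns in first-appearance order: art, math, physics, cs; column 2 is math.
Long rows with student=stu11, subject=math: max(477, 905, 657) = 905.

905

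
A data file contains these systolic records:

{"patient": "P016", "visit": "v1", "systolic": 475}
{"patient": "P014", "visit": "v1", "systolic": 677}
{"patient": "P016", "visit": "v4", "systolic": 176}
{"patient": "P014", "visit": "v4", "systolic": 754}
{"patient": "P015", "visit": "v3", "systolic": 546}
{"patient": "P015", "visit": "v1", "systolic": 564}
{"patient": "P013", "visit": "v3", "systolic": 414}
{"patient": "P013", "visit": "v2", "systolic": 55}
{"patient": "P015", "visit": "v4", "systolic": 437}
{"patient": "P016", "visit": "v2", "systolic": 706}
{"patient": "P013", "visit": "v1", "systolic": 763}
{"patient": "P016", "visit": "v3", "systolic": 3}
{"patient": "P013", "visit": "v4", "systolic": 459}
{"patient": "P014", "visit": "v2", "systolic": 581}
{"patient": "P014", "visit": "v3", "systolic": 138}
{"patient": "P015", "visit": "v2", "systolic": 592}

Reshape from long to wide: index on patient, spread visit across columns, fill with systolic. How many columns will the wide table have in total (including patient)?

1 column for patient plus 4 distinct visit values → 5 columns.

5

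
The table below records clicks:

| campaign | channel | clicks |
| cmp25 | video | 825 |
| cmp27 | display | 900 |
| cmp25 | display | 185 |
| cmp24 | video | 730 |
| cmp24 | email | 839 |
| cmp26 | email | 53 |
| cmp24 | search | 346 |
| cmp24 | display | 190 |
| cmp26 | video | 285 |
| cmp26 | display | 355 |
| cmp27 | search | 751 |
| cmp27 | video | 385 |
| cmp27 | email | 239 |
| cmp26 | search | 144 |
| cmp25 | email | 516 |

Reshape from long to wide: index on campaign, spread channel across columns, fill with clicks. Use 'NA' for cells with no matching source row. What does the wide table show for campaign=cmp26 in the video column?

The long row with campaign=cmp26, channel=video has clicks=285.

285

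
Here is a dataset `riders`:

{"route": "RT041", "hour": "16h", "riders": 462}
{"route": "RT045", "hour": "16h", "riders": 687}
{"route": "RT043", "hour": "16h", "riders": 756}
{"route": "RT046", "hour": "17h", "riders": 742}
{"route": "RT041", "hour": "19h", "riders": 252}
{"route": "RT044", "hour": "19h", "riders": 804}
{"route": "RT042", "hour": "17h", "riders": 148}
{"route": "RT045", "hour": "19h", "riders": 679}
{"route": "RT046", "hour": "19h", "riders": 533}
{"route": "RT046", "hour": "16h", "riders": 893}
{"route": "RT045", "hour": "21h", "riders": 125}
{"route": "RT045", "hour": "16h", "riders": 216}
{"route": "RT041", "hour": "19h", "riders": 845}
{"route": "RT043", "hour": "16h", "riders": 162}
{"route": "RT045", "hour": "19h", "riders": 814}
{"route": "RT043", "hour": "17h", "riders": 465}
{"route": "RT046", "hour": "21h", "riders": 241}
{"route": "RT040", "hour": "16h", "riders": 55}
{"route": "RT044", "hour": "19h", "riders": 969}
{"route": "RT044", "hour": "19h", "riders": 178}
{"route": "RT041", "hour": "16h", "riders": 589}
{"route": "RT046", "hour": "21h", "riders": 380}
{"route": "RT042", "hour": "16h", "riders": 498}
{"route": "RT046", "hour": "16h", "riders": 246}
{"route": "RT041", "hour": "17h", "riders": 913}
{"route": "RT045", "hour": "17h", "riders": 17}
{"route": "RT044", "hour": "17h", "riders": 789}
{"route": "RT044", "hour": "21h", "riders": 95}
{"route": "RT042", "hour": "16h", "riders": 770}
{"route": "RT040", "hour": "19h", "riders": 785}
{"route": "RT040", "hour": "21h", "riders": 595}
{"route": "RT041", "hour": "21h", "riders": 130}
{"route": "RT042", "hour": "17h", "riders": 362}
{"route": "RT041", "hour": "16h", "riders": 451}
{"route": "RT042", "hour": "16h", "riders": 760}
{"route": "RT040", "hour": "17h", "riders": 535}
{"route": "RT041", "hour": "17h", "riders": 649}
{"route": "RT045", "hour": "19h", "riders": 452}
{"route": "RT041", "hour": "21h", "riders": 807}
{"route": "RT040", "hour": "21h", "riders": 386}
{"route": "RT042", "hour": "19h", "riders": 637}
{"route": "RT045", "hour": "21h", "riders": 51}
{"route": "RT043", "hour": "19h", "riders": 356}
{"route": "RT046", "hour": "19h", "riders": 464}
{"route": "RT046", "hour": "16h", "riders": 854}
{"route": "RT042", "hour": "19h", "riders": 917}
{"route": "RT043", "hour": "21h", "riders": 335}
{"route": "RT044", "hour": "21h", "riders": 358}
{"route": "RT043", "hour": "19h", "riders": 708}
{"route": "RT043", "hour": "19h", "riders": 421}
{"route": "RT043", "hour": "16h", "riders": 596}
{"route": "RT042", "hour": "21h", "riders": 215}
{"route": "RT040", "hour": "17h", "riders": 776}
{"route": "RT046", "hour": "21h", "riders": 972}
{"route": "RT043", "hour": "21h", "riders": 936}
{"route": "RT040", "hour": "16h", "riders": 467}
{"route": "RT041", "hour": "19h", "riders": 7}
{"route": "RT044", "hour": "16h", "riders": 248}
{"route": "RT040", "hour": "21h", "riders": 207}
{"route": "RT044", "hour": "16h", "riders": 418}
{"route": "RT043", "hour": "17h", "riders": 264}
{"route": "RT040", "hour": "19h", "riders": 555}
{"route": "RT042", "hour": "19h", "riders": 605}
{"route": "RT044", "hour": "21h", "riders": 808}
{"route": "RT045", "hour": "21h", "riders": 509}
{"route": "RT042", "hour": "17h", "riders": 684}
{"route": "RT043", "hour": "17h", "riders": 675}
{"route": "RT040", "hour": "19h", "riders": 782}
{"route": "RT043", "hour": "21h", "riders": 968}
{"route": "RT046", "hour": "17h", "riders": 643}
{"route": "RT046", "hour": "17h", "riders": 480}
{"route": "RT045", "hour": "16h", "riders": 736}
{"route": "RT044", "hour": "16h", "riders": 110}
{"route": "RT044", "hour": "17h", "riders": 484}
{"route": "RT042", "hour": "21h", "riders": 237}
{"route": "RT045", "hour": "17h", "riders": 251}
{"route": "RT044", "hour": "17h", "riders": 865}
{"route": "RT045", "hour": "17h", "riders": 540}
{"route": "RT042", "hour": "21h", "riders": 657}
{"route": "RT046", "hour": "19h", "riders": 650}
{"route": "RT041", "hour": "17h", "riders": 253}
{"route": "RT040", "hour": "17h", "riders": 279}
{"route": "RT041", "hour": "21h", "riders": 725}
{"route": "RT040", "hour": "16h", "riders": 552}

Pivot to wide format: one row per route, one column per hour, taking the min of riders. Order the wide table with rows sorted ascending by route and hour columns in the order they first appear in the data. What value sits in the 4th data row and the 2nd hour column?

With rows sorted ascending by route, row 4 is route=RT043. hour columns in first-appearance order: 16h, 17h, 19h, 21h; column 2 is 17h.
Long rows with route=RT043, hour=17h: min(465, 264, 675) = 264.

264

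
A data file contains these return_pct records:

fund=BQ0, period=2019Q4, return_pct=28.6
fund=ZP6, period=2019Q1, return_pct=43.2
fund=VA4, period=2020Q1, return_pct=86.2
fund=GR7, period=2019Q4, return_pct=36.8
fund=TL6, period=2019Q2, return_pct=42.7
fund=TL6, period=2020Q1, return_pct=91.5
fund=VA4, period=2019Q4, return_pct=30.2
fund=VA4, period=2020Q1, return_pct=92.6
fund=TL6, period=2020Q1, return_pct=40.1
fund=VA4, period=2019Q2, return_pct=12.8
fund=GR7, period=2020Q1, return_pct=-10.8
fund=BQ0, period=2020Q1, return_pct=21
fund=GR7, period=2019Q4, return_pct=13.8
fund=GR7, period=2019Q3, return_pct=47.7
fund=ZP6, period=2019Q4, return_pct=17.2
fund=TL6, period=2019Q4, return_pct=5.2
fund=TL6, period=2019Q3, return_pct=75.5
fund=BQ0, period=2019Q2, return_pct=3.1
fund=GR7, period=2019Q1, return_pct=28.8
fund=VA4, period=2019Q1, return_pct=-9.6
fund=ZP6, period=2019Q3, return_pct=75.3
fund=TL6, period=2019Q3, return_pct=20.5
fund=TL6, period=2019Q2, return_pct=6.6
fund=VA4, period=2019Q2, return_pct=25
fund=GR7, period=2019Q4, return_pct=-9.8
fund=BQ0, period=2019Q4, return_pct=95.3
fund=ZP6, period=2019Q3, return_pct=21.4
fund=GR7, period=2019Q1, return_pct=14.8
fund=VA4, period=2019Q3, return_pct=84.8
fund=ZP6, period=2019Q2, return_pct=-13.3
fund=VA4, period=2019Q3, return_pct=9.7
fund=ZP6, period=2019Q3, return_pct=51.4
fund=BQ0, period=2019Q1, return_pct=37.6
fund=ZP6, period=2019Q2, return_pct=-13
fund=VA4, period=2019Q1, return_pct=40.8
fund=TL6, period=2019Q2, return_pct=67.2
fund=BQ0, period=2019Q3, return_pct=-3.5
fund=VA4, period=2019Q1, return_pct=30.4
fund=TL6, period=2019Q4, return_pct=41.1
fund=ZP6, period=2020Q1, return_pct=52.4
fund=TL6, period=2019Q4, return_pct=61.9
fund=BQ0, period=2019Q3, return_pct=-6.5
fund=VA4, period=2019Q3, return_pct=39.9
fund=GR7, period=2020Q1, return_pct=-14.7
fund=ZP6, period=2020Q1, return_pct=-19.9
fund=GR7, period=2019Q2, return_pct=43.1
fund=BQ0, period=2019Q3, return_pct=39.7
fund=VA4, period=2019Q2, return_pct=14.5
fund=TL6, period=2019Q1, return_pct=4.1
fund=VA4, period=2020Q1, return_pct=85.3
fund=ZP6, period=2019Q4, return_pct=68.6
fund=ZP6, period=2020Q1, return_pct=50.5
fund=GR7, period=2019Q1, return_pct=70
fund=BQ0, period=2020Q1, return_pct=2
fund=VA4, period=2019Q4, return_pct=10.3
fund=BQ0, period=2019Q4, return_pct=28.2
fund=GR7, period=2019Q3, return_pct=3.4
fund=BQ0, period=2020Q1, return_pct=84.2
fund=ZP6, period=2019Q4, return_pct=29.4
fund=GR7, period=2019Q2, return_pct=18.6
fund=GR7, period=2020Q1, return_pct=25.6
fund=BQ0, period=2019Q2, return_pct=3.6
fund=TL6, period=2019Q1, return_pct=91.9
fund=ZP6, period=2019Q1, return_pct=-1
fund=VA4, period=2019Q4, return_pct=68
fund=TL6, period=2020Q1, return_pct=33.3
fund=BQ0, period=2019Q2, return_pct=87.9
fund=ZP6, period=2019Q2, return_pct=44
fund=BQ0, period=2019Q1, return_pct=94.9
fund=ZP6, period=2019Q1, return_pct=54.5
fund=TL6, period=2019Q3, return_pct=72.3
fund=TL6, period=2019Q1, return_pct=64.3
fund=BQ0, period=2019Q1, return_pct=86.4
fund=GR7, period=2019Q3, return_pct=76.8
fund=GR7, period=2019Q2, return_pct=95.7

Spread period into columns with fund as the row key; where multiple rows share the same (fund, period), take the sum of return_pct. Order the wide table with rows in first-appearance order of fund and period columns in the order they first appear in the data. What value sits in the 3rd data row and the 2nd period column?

61.6

With rows in first-appearance order of fund, row 3 is fund=VA4. period columns in first-appearance order: 2019Q4, 2019Q1, 2020Q1, 2019Q2, 2019Q3; column 2 is 2019Q1.
Long rows with fund=VA4, period=2019Q1: -9.6 + 40.8 + 30.4 = 61.6.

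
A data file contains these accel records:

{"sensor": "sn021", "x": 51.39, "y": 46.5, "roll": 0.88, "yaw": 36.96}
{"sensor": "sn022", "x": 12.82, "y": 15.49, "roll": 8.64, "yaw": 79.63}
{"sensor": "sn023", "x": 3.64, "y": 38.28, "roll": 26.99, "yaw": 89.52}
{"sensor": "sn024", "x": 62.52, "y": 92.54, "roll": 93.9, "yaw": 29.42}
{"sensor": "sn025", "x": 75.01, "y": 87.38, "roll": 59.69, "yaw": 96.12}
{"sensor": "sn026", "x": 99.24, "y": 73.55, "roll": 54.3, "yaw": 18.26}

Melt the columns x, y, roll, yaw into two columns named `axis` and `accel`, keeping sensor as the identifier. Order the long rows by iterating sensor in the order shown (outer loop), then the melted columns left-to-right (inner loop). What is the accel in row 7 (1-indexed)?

8.64

24 rows total (6 × 4). Row 7: index ⌊(7-1)/4⌋ = 1 into sensor → sn022; (7-1) mod 4 = 2 into the melted columns → roll.
So row 7 is (sn022, roll, 8.64); accel = 8.64.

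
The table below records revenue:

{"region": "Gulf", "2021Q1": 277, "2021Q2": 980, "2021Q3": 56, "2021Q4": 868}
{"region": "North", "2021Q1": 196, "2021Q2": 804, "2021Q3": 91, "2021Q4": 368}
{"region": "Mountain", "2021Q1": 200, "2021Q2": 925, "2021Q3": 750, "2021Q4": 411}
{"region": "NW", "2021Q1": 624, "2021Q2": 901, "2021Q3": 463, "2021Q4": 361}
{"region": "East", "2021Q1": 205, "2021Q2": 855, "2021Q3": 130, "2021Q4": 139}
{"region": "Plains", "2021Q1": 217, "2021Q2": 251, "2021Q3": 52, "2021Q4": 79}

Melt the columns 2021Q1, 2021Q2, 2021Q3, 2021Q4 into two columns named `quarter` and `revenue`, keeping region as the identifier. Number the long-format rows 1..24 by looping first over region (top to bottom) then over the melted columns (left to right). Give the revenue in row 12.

411

24 rows total (6 × 4). Row 12: index ⌊(12-1)/4⌋ = 2 into region → Mountain; (12-1) mod 4 = 3 into the melted columns → 2021Q4.
So row 12 is (Mountain, 2021Q4, 411); revenue = 411.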